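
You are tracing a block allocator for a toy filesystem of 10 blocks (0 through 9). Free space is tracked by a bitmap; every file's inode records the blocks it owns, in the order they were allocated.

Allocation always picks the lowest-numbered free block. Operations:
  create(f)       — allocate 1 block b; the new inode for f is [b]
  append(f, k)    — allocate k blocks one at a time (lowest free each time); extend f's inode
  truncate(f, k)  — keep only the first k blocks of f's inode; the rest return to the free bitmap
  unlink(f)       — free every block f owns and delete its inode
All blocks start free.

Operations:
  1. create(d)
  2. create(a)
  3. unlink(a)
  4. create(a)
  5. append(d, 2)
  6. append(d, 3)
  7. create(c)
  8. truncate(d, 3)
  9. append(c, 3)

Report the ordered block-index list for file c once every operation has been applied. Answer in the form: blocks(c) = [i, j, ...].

blocks(c) = [7, 4, 5, 6]

  1. create(d)  ⇒  F.........  {d→[0]}
  2. create(a)  ⇒  FF........  {a→[1]; d→[0]}
  3. unlink(a)  ⇒  F.........  {d→[0]}
  4. create(a)  ⇒  FF........  {a→[1]; d→[0]}
  5. append(d, 2)  ⇒  FFFF......  {a→[1]; d→[0, 2, 3]}
  6. append(d, 3)  ⇒  FFFFFFF...  {a→[1]; d→[0, 2, 3, 4, 5, 6]}
  7. create(c)  ⇒  FFFFFFFF..  {a→[1]; c→[7]; d→[0, 2, 3, 4, 5, 6]}
  8. truncate(d, 3)  ⇒  FFFF...F..  {a→[1]; c→[7]; d→[0, 2, 3]}
  9. append(c, 3)  ⇒  FFFFFFFF..  {a→[1]; c→[7, 4, 5, 6]; d→[0, 2, 3]}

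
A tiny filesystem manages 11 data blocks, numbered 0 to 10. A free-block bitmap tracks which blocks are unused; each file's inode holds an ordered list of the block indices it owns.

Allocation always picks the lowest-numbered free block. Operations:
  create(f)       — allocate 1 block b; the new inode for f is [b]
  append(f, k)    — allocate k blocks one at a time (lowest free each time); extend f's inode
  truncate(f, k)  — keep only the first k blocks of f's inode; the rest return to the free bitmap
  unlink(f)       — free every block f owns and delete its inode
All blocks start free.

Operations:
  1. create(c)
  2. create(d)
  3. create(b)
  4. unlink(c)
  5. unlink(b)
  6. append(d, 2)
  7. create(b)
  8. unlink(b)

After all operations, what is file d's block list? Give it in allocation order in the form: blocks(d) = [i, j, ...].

blocks(d) = [1, 0, 2]

create(c): bitmap=F.......... | c=[0]
create(d): bitmap=FF......... | c=[0] d=[1]
create(b): bitmap=FFF........ | b=[2] c=[0] d=[1]
unlink(c): bitmap=.FF........ | b=[2] d=[1]
unlink(b): bitmap=.F......... | d=[1]
append(d, 2): bitmap=FFF........ | d=[1, 0, 2]
create(b): bitmap=FFFF....... | b=[3] d=[1, 0, 2]
unlink(b): bitmap=FFF........ | d=[1, 0, 2]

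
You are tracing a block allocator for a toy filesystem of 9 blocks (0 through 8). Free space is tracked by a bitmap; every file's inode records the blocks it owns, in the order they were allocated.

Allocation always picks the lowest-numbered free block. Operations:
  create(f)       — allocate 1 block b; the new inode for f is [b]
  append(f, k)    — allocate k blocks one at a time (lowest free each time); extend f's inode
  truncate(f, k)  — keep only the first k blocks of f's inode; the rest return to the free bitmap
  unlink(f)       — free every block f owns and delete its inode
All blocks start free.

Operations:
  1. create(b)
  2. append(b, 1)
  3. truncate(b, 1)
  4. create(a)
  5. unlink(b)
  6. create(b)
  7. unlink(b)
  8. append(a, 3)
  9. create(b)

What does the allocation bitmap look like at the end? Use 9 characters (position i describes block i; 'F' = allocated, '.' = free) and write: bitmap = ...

bitmap = FFFFF....

[1] create(b) — b=0 (map F........)
[2] append(b, 1) — b=0,1 (map FF.......)
[3] truncate(b, 1) — b=0 (map F........)
[4] create(a) — a=1 b=0 (map FF.......)
[5] unlink(b) — a=1 (map .F.......)
[6] create(b) — a=1 b=0 (map FF.......)
[7] unlink(b) — a=1 (map .F.......)
[8] append(a, 3) — a=1,0,2,3 (map FFFF.....)
[9] create(b) — a=1,0,2,3 b=4 (map FFFFF....)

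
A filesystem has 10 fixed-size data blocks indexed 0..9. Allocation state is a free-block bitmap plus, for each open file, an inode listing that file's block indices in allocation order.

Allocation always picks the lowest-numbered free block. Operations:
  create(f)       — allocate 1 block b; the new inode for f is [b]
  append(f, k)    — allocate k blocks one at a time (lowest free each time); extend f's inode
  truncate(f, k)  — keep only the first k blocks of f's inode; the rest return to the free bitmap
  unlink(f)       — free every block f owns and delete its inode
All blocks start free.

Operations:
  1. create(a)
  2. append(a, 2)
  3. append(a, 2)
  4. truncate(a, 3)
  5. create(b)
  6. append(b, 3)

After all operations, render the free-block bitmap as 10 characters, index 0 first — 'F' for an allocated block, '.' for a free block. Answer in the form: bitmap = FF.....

[1] create(a) — a=0 (map F.........)
[2] append(a, 2) — a=0,1,2 (map FFF.......)
[3] append(a, 2) — a=0,1,2,3,4 (map FFFFF.....)
[4] truncate(a, 3) — a=0,1,2 (map FFF.......)
[5] create(b) — a=0,1,2 b=3 (map FFFF......)
[6] append(b, 3) — a=0,1,2 b=3,4,5,6 (map FFFFFFF...)

bitmap = FFFFFFF...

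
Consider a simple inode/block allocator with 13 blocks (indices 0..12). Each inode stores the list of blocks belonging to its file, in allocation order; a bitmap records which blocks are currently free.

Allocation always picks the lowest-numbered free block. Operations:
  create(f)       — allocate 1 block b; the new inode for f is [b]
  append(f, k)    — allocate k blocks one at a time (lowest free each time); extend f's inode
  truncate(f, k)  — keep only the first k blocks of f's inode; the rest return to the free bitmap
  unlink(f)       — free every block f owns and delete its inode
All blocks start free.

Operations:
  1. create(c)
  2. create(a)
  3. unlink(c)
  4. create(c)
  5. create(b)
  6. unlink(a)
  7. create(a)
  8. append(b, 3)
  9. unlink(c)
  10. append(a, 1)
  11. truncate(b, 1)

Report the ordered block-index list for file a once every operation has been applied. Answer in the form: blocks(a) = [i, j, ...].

  1. create(c)  ⇒  F............  {c→[0]}
  2. create(a)  ⇒  FF...........  {a→[1]; c→[0]}
  3. unlink(c)  ⇒  .F...........  {a→[1]}
  4. create(c)  ⇒  FF...........  {a→[1]; c→[0]}
  5. create(b)  ⇒  FFF..........  {a→[1]; b→[2]; c→[0]}
  6. unlink(a)  ⇒  F.F..........  {b→[2]; c→[0]}
  7. create(a)  ⇒  FFF..........  {a→[1]; b→[2]; c→[0]}
  8. append(b, 3)  ⇒  FFFFFF.......  {a→[1]; b→[2, 3, 4, 5]; c→[0]}
  9. unlink(c)  ⇒  .FFFFF.......  {a→[1]; b→[2, 3, 4, 5]}
  10. append(a, 1)  ⇒  FFFFFF.......  {a→[1, 0]; b→[2, 3, 4, 5]}
  11. truncate(b, 1)  ⇒  FFF..........  {a→[1, 0]; b→[2]}

blocks(a) = [1, 0]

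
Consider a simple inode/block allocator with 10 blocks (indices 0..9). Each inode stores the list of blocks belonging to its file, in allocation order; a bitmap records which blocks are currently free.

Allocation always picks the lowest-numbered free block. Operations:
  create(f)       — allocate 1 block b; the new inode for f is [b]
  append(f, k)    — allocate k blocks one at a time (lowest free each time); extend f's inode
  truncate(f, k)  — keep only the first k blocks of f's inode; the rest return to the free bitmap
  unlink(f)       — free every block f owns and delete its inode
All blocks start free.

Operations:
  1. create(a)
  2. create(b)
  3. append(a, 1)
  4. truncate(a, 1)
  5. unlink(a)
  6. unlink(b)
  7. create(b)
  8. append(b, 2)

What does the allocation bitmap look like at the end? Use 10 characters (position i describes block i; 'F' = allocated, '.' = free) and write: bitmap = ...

bitmap = FFF.......

  1. create(a)  ⇒  F.........  {a→[0]}
  2. create(b)  ⇒  FF........  {a→[0]; b→[1]}
  3. append(a, 1)  ⇒  FFF.......  {a→[0, 2]; b→[1]}
  4. truncate(a, 1)  ⇒  FF........  {a→[0]; b→[1]}
  5. unlink(a)  ⇒  .F........  {b→[1]}
  6. unlink(b)  ⇒  ..........  {}
  7. create(b)  ⇒  F.........  {b→[0]}
  8. append(b, 2)  ⇒  FFF.......  {b→[0, 1, 2]}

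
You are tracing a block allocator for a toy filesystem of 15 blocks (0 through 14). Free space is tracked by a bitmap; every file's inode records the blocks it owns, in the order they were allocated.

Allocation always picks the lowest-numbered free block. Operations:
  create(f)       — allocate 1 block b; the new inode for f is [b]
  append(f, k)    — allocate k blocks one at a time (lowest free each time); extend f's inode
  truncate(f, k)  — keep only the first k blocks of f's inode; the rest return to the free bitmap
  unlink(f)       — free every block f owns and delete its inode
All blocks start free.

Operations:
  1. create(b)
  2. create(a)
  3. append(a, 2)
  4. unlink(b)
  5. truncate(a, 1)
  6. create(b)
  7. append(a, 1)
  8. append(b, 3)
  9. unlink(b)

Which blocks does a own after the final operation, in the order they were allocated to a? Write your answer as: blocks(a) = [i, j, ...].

[1] create(b) — b=0 (map F..............)
[2] create(a) — a=1 b=0 (map FF.............)
[3] append(a, 2) — a=1,2,3 b=0 (map FFFF...........)
[4] unlink(b) — a=1,2,3 (map .FFF...........)
[5] truncate(a, 1) — a=1 (map .F.............)
[6] create(b) — a=1 b=0 (map FF.............)
[7] append(a, 1) — a=1,2 b=0 (map FFF............)
[8] append(b, 3) — a=1,2 b=0,3,4,5 (map FFFFFF.........)
[9] unlink(b) — a=1,2 (map .FF............)

blocks(a) = [1, 2]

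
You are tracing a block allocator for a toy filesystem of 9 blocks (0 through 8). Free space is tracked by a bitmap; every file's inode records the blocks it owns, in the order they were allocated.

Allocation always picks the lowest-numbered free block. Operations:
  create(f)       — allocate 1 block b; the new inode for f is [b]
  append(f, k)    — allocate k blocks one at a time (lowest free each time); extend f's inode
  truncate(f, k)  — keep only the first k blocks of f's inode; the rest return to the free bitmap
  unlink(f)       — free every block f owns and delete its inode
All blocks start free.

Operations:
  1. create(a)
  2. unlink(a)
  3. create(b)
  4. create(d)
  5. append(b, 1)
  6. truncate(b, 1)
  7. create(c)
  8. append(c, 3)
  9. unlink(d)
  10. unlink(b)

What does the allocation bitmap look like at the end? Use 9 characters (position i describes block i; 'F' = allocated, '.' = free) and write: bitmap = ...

bitmap = ..FFFF...

[1] create(a) — a=0 (map F........)
[2] unlink(a) —  (map .........)
[3] create(b) — b=0 (map F........)
[4] create(d) — b=0 d=1 (map FF.......)
[5] append(b, 1) — b=0,2 d=1 (map FFF......)
[6] truncate(b, 1) — b=0 d=1 (map FF.......)
[7] create(c) — b=0 c=2 d=1 (map FFF......)
[8] append(c, 3) — b=0 c=2,3,4,5 d=1 (map FFFFFF...)
[9] unlink(d) — b=0 c=2,3,4,5 (map F.FFFF...)
[10] unlink(b) — c=2,3,4,5 (map ..FFFF...)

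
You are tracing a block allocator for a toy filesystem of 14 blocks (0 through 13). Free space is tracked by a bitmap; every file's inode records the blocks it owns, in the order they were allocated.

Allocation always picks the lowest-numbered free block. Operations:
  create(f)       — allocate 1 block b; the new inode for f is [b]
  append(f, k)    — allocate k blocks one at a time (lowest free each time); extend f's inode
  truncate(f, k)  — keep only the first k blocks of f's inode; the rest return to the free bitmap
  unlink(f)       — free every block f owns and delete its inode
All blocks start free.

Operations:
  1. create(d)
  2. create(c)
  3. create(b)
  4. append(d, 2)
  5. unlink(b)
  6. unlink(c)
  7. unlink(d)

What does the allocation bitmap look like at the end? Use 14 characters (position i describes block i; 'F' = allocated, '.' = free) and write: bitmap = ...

[1] create(d) — d=0 (map F.............)
[2] create(c) — c=1 d=0 (map FF............)
[3] create(b) — b=2 c=1 d=0 (map FFF...........)
[4] append(d, 2) — b=2 c=1 d=0,3,4 (map FFFFF.........)
[5] unlink(b) — c=1 d=0,3,4 (map FF.FF.........)
[6] unlink(c) — d=0,3,4 (map F..FF.........)
[7] unlink(d) —  (map ..............)

bitmap = ..............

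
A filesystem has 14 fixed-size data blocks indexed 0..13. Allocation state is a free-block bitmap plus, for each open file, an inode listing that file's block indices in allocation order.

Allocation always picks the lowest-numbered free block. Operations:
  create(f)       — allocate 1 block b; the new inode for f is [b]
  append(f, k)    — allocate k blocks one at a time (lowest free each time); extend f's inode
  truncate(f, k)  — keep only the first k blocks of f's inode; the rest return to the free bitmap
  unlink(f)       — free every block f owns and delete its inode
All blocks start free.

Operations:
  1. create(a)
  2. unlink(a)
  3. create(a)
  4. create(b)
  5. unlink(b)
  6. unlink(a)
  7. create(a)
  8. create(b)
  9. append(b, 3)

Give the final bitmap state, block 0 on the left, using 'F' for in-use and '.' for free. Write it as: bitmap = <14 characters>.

bitmap = FFFFF.........

  1. create(a)  ⇒  F.............  {a→[0]}
  2. unlink(a)  ⇒  ..............  {}
  3. create(a)  ⇒  F.............  {a→[0]}
  4. create(b)  ⇒  FF............  {a→[0]; b→[1]}
  5. unlink(b)  ⇒  F.............  {a→[0]}
  6. unlink(a)  ⇒  ..............  {}
  7. create(a)  ⇒  F.............  {a→[0]}
  8. create(b)  ⇒  FF............  {a→[0]; b→[1]}
  9. append(b, 3)  ⇒  FFFFF.........  {a→[0]; b→[1, 2, 3, 4]}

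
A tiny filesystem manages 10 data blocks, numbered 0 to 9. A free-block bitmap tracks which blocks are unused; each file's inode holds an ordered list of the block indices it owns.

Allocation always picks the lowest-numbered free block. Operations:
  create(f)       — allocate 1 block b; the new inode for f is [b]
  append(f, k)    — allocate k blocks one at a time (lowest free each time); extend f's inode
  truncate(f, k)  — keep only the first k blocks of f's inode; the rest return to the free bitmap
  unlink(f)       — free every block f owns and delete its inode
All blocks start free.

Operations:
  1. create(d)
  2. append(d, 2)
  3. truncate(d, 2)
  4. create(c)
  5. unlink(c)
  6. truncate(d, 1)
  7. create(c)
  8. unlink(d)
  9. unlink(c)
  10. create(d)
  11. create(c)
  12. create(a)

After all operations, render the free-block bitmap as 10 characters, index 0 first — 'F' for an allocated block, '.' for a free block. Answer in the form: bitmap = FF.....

after create(d) → d:[0]  free=[F.........]
after append(d, 2) → d:[0, 1, 2]  free=[FFF.......]
after truncate(d, 2) → d:[0, 1]  free=[FF........]
after create(c) → c:[2], d:[0, 1]  free=[FFF.......]
after unlink(c) → d:[0, 1]  free=[FF........]
after truncate(d, 1) → d:[0]  free=[F.........]
after create(c) → c:[1], d:[0]  free=[FF........]
after unlink(d) → c:[1]  free=[.F........]
after unlink(c) →   free=[..........]
after create(d) → d:[0]  free=[F.........]
after create(c) → c:[1], d:[0]  free=[FF........]
after create(a) → a:[2], c:[1], d:[0]  free=[FFF.......]

bitmap = FFF.......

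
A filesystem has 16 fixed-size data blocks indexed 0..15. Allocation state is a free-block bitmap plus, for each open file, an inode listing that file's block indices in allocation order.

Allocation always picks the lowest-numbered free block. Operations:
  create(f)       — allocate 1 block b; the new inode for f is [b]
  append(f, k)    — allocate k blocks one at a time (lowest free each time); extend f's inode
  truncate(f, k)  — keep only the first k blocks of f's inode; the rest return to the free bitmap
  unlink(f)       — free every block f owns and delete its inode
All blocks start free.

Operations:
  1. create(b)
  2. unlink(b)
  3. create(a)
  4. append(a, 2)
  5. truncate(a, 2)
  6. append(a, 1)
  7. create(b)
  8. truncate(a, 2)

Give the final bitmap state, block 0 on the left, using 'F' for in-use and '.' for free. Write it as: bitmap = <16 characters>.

bitmap = FF.F............

create(b): bitmap=F............... | b=[0]
unlink(b): bitmap=................ | 
create(a): bitmap=F............... | a=[0]
append(a, 2): bitmap=FFF............. | a=[0, 1, 2]
truncate(a, 2): bitmap=FF.............. | a=[0, 1]
append(a, 1): bitmap=FFF............. | a=[0, 1, 2]
create(b): bitmap=FFFF............ | a=[0, 1, 2] b=[3]
truncate(a, 2): bitmap=FF.F............ | a=[0, 1] b=[3]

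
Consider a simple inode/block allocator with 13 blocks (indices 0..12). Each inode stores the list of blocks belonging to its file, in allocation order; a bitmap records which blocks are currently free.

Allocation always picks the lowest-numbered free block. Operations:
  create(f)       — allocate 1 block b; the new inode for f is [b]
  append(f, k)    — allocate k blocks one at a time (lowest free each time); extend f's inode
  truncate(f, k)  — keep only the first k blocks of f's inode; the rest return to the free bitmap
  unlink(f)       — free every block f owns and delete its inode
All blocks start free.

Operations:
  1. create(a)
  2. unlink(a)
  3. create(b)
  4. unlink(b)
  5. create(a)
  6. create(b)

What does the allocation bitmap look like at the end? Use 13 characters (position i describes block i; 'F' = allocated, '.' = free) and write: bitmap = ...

[1] create(a) — a=0 (map F............)
[2] unlink(a) —  (map .............)
[3] create(b) — b=0 (map F............)
[4] unlink(b) —  (map .............)
[5] create(a) — a=0 (map F............)
[6] create(b) — a=0 b=1 (map FF...........)

bitmap = FF...........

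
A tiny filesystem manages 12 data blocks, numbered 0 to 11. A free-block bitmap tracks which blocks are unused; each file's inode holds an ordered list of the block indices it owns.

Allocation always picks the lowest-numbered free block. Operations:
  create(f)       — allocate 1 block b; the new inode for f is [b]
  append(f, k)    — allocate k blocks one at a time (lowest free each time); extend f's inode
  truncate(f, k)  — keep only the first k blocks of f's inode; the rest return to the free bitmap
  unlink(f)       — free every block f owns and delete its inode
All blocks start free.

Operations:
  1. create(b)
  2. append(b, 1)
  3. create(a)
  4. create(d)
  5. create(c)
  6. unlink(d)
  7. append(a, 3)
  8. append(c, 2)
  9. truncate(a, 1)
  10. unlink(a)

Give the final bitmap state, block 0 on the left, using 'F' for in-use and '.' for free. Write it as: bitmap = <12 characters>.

after create(b) → b:[0]  free=[F...........]
after append(b, 1) → b:[0, 1]  free=[FF..........]
after create(a) → a:[2], b:[0, 1]  free=[FFF.........]
after create(d) → a:[2], b:[0, 1], d:[3]  free=[FFFF........]
after create(c) → a:[2], b:[0, 1], c:[4], d:[3]  free=[FFFFF.......]
after unlink(d) → a:[2], b:[0, 1], c:[4]  free=[FFF.F.......]
after append(a, 3) → a:[2, 3, 5, 6], b:[0, 1], c:[4]  free=[FFFFFFF.....]
after append(c, 2) → a:[2, 3, 5, 6], b:[0, 1], c:[4, 7, 8]  free=[FFFFFFFFF...]
after truncate(a, 1) → a:[2], b:[0, 1], c:[4, 7, 8]  free=[FFF.F..FF...]
after unlink(a) → b:[0, 1], c:[4, 7, 8]  free=[FF..F..FF...]

bitmap = FF..F..FF...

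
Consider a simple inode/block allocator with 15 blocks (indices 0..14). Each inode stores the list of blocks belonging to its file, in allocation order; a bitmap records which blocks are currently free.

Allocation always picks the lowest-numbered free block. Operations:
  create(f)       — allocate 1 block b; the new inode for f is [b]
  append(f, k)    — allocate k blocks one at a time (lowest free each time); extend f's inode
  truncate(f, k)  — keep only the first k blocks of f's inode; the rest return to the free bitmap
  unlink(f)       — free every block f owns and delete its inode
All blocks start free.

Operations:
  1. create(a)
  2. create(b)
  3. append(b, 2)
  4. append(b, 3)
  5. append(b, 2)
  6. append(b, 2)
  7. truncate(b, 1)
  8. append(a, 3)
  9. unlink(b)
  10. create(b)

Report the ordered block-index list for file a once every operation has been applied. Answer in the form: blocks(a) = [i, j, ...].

after create(a) → a:[0]  free=[F..............]
after create(b) → a:[0], b:[1]  free=[FF.............]
after append(b, 2) → a:[0], b:[1, 2, 3]  free=[FFFF...........]
after append(b, 3) → a:[0], b:[1, 2, 3, 4, 5, 6]  free=[FFFFFFF........]
after append(b, 2) → a:[0], b:[1, 2, 3, 4, 5, 6, 7, 8]  free=[FFFFFFFFF......]
after append(b, 2) → a:[0], b:[1, 2, 3, 4, 5, 6, 7, 8, 9, 10]  free=[FFFFFFFFFFF....]
after truncate(b, 1) → a:[0], b:[1]  free=[FF.............]
after append(a, 3) → a:[0, 2, 3, 4], b:[1]  free=[FFFFF..........]
after unlink(b) → a:[0, 2, 3, 4]  free=[F.FFF..........]
after create(b) → a:[0, 2, 3, 4], b:[1]  free=[FFFFF..........]

blocks(a) = [0, 2, 3, 4]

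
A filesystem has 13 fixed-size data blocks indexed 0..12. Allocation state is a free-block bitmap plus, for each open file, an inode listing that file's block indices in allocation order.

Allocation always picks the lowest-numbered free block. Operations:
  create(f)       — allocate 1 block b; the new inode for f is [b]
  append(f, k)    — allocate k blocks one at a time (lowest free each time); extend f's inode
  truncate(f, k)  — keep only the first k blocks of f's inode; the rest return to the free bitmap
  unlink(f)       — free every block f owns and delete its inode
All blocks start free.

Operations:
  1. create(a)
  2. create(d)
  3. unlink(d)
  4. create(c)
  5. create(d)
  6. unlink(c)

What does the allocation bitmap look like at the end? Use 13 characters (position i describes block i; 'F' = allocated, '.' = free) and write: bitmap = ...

bitmap = F.F..........

  1. create(a)  ⇒  F............  {a→[0]}
  2. create(d)  ⇒  FF...........  {a→[0]; d→[1]}
  3. unlink(d)  ⇒  F............  {a→[0]}
  4. create(c)  ⇒  FF...........  {a→[0]; c→[1]}
  5. create(d)  ⇒  FFF..........  {a→[0]; c→[1]; d→[2]}
  6. unlink(c)  ⇒  F.F..........  {a→[0]; d→[2]}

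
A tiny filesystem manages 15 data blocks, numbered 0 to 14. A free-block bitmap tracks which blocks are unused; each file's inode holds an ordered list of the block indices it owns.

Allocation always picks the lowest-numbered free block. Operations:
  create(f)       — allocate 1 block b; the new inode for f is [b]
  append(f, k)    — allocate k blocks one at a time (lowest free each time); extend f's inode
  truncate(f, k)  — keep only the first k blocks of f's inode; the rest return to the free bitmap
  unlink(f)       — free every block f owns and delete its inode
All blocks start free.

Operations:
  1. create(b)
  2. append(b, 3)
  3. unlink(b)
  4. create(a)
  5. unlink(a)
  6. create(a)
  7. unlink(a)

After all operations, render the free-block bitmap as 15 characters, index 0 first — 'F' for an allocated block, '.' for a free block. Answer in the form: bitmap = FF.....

after create(b) → b:[0]  free=[F..............]
after append(b, 3) → b:[0, 1, 2, 3]  free=[FFFF...........]
after unlink(b) →   free=[...............]
after create(a) → a:[0]  free=[F..............]
after unlink(a) →   free=[...............]
after create(a) → a:[0]  free=[F..............]
after unlink(a) →   free=[...............]

bitmap = ...............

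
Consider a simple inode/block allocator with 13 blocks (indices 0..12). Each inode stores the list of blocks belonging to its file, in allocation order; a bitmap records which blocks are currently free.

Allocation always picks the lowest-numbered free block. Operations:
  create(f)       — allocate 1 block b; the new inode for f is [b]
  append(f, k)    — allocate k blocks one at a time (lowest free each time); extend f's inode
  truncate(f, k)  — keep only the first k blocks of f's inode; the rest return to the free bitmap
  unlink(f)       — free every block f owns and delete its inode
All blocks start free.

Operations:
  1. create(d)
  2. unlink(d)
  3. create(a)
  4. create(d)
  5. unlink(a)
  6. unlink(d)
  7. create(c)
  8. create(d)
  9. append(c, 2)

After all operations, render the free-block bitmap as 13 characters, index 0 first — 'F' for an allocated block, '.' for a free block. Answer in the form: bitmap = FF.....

create(d): bitmap=F............ | d=[0]
unlink(d): bitmap=............. | 
create(a): bitmap=F............ | a=[0]
create(d): bitmap=FF........... | a=[0] d=[1]
unlink(a): bitmap=.F........... | d=[1]
unlink(d): bitmap=............. | 
create(c): bitmap=F............ | c=[0]
create(d): bitmap=FF........... | c=[0] d=[1]
append(c, 2): bitmap=FFFF......... | c=[0, 2, 3] d=[1]

bitmap = FFFF.........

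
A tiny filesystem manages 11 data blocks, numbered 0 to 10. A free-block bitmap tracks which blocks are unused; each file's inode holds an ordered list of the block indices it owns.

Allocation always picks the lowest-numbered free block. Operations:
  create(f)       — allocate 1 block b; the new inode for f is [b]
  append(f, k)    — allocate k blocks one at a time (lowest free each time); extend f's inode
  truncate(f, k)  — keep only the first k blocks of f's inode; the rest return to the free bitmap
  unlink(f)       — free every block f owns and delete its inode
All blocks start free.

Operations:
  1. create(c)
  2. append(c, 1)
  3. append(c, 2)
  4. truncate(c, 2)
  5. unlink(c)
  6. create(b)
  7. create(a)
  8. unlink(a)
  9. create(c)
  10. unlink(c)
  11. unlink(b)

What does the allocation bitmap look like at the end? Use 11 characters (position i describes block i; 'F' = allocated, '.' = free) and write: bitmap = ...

bitmap = ...........

create(c): bitmap=F.......... | c=[0]
append(c, 1): bitmap=FF......... | c=[0, 1]
append(c, 2): bitmap=FFFF....... | c=[0, 1, 2, 3]
truncate(c, 2): bitmap=FF......... | c=[0, 1]
unlink(c): bitmap=........... | 
create(b): bitmap=F.......... | b=[0]
create(a): bitmap=FF......... | a=[1] b=[0]
unlink(a): bitmap=F.......... | b=[0]
create(c): bitmap=FF......... | b=[0] c=[1]
unlink(c): bitmap=F.......... | b=[0]
unlink(b): bitmap=........... | 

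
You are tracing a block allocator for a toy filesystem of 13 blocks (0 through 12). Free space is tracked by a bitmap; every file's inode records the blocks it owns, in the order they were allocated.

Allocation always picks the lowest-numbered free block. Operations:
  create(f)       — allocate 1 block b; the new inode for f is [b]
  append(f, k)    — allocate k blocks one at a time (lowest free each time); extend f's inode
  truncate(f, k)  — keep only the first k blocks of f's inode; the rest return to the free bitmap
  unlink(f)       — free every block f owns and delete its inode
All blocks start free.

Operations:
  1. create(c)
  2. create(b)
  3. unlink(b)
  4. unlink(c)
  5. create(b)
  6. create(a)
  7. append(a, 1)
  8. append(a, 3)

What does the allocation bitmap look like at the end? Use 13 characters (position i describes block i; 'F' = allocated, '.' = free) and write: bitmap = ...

bitmap = FFFFFF.......

after create(c) → c:[0]  free=[F............]
after create(b) → b:[1], c:[0]  free=[FF...........]
after unlink(b) → c:[0]  free=[F............]
after unlink(c) →   free=[.............]
after create(b) → b:[0]  free=[F............]
after create(a) → a:[1], b:[0]  free=[FF...........]
after append(a, 1) → a:[1, 2], b:[0]  free=[FFF..........]
after append(a, 3) → a:[1, 2, 3, 4, 5], b:[0]  free=[FFFFFF.......]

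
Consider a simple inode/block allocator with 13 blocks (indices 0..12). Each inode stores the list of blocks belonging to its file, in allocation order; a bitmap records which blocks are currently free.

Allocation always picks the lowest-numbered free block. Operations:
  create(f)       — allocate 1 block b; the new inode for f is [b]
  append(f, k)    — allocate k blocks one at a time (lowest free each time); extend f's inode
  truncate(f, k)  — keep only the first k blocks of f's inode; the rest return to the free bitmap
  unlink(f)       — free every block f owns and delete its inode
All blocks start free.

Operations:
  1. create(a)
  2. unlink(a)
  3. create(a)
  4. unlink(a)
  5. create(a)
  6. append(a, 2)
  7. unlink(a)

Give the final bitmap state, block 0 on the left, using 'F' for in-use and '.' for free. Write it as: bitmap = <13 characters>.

bitmap = .............

[1] create(a) — a=0 (map F............)
[2] unlink(a) —  (map .............)
[3] create(a) — a=0 (map F............)
[4] unlink(a) —  (map .............)
[5] create(a) — a=0 (map F............)
[6] append(a, 2) — a=0,1,2 (map FFF..........)
[7] unlink(a) —  (map .............)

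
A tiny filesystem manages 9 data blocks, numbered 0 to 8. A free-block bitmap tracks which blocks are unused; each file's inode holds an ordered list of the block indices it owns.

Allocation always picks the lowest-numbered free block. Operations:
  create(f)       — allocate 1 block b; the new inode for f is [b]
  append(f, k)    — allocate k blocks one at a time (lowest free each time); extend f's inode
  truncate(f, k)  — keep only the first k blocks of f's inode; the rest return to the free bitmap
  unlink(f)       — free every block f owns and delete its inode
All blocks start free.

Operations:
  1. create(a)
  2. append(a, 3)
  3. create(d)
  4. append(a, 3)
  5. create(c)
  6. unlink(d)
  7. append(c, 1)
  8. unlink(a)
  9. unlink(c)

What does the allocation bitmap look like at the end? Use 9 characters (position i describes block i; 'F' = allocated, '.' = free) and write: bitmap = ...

bitmap = .........

  1. create(a)  ⇒  F........  {a→[0]}
  2. append(a, 3)  ⇒  FFFF.....  {a→[0, 1, 2, 3]}
  3. create(d)  ⇒  FFFFF....  {a→[0, 1, 2, 3]; d→[4]}
  4. append(a, 3)  ⇒  FFFFFFFF.  {a→[0, 1, 2, 3, 5, 6, 7]; d→[4]}
  5. create(c)  ⇒  FFFFFFFFF  {a→[0, 1, 2, 3, 5, 6, 7]; c→[8]; d→[4]}
  6. unlink(d)  ⇒  FFFF.FFFF  {a→[0, 1, 2, 3, 5, 6, 7]; c→[8]}
  7. append(c, 1)  ⇒  FFFFFFFFF  {a→[0, 1, 2, 3, 5, 6, 7]; c→[8, 4]}
  8. unlink(a)  ⇒  ....F...F  {c→[8, 4]}
  9. unlink(c)  ⇒  .........  {}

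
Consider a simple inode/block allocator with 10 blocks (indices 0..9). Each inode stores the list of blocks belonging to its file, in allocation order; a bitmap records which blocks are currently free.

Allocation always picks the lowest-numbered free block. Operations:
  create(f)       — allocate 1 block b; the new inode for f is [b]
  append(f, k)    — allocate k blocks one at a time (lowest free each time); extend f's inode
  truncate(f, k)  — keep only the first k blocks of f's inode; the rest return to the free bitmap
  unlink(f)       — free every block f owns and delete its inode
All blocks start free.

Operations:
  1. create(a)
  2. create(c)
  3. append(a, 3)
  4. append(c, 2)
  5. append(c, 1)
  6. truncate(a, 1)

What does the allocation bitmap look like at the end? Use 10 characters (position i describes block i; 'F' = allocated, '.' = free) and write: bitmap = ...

after create(a) → a:[0]  free=[F.........]
after create(c) → a:[0], c:[1]  free=[FF........]
after append(a, 3) → a:[0, 2, 3, 4], c:[1]  free=[FFFFF.....]
after append(c, 2) → a:[0, 2, 3, 4], c:[1, 5, 6]  free=[FFFFFFF...]
after append(c, 1) → a:[0, 2, 3, 4], c:[1, 5, 6, 7]  free=[FFFFFFFF..]
after truncate(a, 1) → a:[0], c:[1, 5, 6, 7]  free=[FF...FFF..]

bitmap = FF...FFF..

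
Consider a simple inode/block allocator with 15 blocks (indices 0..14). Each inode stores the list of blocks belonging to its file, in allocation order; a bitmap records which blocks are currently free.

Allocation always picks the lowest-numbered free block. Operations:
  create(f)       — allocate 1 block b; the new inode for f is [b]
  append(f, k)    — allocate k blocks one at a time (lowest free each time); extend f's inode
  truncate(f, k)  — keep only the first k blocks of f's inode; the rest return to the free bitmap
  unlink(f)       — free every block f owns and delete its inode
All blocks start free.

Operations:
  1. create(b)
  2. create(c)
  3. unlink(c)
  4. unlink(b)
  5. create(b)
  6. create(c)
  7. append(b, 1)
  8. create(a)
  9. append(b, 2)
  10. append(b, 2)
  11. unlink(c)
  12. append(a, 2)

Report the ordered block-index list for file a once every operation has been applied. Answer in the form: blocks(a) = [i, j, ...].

after create(b) → b:[0]  free=[F..............]
after create(c) → b:[0], c:[1]  free=[FF.............]
after unlink(c) → b:[0]  free=[F..............]
after unlink(b) →   free=[...............]
after create(b) → b:[0]  free=[F..............]
after create(c) → b:[0], c:[1]  free=[FF.............]
after append(b, 1) → b:[0, 2], c:[1]  free=[FFF............]
after create(a) → a:[3], b:[0, 2], c:[1]  free=[FFFF...........]
after append(b, 2) → a:[3], b:[0, 2, 4, 5], c:[1]  free=[FFFFFF.........]
after append(b, 2) → a:[3], b:[0, 2, 4, 5, 6, 7], c:[1]  free=[FFFFFFFF.......]
after unlink(c) → a:[3], b:[0, 2, 4, 5, 6, 7]  free=[F.FFFFFF.......]
after append(a, 2) → a:[3, 1, 8], b:[0, 2, 4, 5, 6, 7]  free=[FFFFFFFFF......]

blocks(a) = [3, 1, 8]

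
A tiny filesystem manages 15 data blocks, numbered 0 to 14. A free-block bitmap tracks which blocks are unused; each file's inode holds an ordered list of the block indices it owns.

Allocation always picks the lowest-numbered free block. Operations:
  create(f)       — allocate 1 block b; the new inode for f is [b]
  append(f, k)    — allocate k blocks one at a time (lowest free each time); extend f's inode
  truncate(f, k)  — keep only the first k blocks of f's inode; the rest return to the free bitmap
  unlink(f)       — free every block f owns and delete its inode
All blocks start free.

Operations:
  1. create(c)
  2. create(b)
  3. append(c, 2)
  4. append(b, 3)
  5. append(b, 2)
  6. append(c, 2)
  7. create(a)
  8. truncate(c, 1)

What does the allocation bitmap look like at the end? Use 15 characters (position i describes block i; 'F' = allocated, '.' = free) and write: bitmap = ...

create(c): bitmap=F.............. | c=[0]
create(b): bitmap=FF............. | b=[1] c=[0]
append(c, 2): bitmap=FFFF........... | b=[1] c=[0, 2, 3]
append(b, 3): bitmap=FFFFFFF........ | b=[1, 4, 5, 6] c=[0, 2, 3]
append(b, 2): bitmap=FFFFFFFFF...... | b=[1, 4, 5, 6, 7, 8] c=[0, 2, 3]
append(c, 2): bitmap=FFFFFFFFFFF.... | b=[1, 4, 5, 6, 7, 8] c=[0, 2, 3, 9, 10]
create(a): bitmap=FFFFFFFFFFFF... | a=[11] b=[1, 4, 5, 6, 7, 8] c=[0, 2, 3, 9, 10]
truncate(c, 1): bitmap=FF..FFFFF..F... | a=[11] b=[1, 4, 5, 6, 7, 8] c=[0]

bitmap = FF..FFFFF..F...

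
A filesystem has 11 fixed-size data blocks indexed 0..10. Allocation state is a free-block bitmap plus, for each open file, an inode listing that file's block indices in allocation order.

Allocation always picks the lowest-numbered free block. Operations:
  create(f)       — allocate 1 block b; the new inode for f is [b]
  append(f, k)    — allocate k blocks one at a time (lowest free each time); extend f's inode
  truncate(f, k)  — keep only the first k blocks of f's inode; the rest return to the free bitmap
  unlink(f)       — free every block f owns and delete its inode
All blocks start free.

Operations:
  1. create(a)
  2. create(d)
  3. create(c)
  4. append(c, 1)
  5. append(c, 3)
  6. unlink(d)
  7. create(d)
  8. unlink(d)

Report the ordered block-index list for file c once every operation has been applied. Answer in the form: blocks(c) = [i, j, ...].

after create(a) → a:[0]  free=[F..........]
after create(d) → a:[0], d:[1]  free=[FF.........]
after create(c) → a:[0], c:[2], d:[1]  free=[FFF........]
after append(c, 1) → a:[0], c:[2, 3], d:[1]  free=[FFFF.......]
after append(c, 3) → a:[0], c:[2, 3, 4, 5, 6], d:[1]  free=[FFFFFFF....]
after unlink(d) → a:[0], c:[2, 3, 4, 5, 6]  free=[F.FFFFF....]
after create(d) → a:[0], c:[2, 3, 4, 5, 6], d:[1]  free=[FFFFFFF....]
after unlink(d) → a:[0], c:[2, 3, 4, 5, 6]  free=[F.FFFFF....]

blocks(c) = [2, 3, 4, 5, 6]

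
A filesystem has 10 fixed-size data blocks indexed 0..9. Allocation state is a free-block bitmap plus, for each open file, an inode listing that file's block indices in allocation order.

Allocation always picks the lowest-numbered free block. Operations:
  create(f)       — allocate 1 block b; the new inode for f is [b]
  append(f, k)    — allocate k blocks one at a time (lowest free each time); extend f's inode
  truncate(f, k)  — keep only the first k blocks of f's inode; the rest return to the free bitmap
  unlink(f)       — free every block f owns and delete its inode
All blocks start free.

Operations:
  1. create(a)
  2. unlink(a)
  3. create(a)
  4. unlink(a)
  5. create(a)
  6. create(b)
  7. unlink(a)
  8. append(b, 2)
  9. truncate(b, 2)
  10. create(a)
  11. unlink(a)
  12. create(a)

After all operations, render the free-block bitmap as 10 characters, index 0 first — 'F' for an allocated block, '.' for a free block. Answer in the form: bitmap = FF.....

create(a): bitmap=F......... | a=[0]
unlink(a): bitmap=.......... | 
create(a): bitmap=F......... | a=[0]
unlink(a): bitmap=.......... | 
create(a): bitmap=F......... | a=[0]
create(b): bitmap=FF........ | a=[0] b=[1]
unlink(a): bitmap=.F........ | b=[1]
append(b, 2): bitmap=FFF....... | b=[1, 0, 2]
truncate(b, 2): bitmap=FF........ | b=[1, 0]
create(a): bitmap=FFF....... | a=[2] b=[1, 0]
unlink(a): bitmap=FF........ | b=[1, 0]
create(a): bitmap=FFF....... | a=[2] b=[1, 0]

bitmap = FFF.......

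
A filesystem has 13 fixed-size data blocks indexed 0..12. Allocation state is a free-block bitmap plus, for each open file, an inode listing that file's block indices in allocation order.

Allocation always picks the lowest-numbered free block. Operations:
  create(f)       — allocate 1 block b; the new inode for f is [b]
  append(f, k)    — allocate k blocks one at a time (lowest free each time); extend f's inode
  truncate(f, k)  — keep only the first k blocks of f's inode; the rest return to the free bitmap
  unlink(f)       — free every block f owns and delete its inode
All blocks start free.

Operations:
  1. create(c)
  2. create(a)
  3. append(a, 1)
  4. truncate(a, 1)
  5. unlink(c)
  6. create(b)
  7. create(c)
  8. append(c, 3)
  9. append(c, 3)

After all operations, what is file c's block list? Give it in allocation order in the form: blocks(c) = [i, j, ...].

blocks(c) = [2, 3, 4, 5, 6, 7, 8]

after create(c) → c:[0]  free=[F............]
after create(a) → a:[1], c:[0]  free=[FF...........]
after append(a, 1) → a:[1, 2], c:[0]  free=[FFF..........]
after truncate(a, 1) → a:[1], c:[0]  free=[FF...........]
after unlink(c) → a:[1]  free=[.F...........]
after create(b) → a:[1], b:[0]  free=[FF...........]
after create(c) → a:[1], b:[0], c:[2]  free=[FFF..........]
after append(c, 3) → a:[1], b:[0], c:[2, 3, 4, 5]  free=[FFFFFF.......]
after append(c, 3) → a:[1], b:[0], c:[2, 3, 4, 5, 6, 7, 8]  free=[FFFFFFFFF....]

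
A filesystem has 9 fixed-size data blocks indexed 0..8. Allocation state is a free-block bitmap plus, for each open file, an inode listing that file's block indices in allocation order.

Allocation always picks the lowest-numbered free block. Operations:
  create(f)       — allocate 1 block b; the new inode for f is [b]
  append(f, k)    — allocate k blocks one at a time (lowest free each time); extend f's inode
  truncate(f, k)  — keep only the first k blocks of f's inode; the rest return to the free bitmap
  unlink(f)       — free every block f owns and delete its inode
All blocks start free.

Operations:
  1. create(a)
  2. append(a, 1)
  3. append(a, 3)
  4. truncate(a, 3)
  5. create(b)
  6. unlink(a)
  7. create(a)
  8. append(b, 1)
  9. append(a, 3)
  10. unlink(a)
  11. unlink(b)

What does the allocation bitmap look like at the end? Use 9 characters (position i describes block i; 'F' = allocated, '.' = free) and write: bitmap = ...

bitmap = .........

create(a): bitmap=F........ | a=[0]
append(a, 1): bitmap=FF....... | a=[0, 1]
append(a, 3): bitmap=FFFFF.... | a=[0, 1, 2, 3, 4]
truncate(a, 3): bitmap=FFF...... | a=[0, 1, 2]
create(b): bitmap=FFFF..... | a=[0, 1, 2] b=[3]
unlink(a): bitmap=...F..... | b=[3]
create(a): bitmap=F..F..... | a=[0] b=[3]
append(b, 1): bitmap=FF.F..... | a=[0] b=[3, 1]
append(a, 3): bitmap=FFFFFF... | a=[0, 2, 4, 5] b=[3, 1]
unlink(a): bitmap=.F.F..... | b=[3, 1]
unlink(b): bitmap=......... | 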